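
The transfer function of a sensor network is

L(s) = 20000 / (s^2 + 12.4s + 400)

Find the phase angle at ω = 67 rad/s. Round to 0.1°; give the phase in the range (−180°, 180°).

-168.5°

At s = jω = j67:
quadratic: (j67)² + 12.4·j67 + 400 = -4089 + j830.8 → |·| ≈ 4172.5, ∠ ≈ 168.52°
∠L = 0.00° − 168.52° = -168.52°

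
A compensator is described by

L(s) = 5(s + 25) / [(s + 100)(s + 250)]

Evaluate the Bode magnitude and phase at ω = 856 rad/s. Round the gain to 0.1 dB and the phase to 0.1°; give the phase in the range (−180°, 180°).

At s = jω = j856:
zero (s+25): 25 + j856 → |·| = √(25²+856²) = √733361 ≈ 856.36, ∠ = arctan(856/25) ≈ 88.33°
pole (s+100): 100 + j856 → |·| = √(100²+856²) = √742736 ≈ 861.82, ∠ = arctan(856/100) ≈ 83.34°
pole (s+250): 250 + j856 → |·| = √(250²+856²) = √795236 ≈ 891.76, ∠ = arctan(856/250) ≈ 73.72°
|L| = 5 · 856.36 / 7.6854e+05 ≈ 0.0055713
Gain = 20 log₁₀(0.0055713) ≈ -45.08 dB
∠L = 88.33° − 157.06° = -68.73°

-45.1 dB, -68.7°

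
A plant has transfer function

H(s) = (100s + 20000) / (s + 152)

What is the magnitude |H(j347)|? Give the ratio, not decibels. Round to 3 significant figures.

106

Substitute s = j347:
Numerator: 100(j347) + 20000 = 20000 + j34700
Denominator: (j347) + 152 = 152 + j347
|N| = √(20000² + 34700²) ≈ 40051, ∠N ≈ 60.04°
|D| = √(152² + 347²) ≈ 378.83, ∠D ≈ 66.34°
|H| = 40051 / 378.83 ≈ 105.72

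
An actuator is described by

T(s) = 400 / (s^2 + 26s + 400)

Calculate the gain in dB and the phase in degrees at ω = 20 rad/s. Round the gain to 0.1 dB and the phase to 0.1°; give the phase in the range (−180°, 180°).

At s = jω = j20:
quadratic: (j20)² + 26·j20 + 400 = 0 + j520 → |·| ≈ 520, ∠ ≈ 90.00°
|T| = 400 / 520 ≈ 0.76923
Gain = 20 log₁₀(0.76923) ≈ -2.28 dB
∠T = 0.00° − 90.00° = -90.00°

-2.3 dB, -90.0°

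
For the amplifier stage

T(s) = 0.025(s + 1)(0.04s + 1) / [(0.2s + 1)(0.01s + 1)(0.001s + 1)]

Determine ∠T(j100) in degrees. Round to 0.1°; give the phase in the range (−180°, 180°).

At ω = 100 rad/s:
zero (1 + j100·1) = 1 + j100 → |·| ≈ 100, ∠ ≈ 89.43°
zero (1 + j100·0.04) = 1 + j4 → |·| ≈ 4.1231, ∠ ≈ 75.96°
pole (1 + j100·0.2) = 1 + j20 → |·| ≈ 20.025, ∠ ≈ 87.14°
pole (1 + j100·0.01) = 1 + j1 → |·| ≈ 1.4142, ∠ ≈ 45.00°
pole (1 + j100·0.001) = 1 + j0.1 → |·| ≈ 1.005, ∠ ≈ 5.71°
∠T = (89.43° + 75.96°) − (87.14° + 45.00° + 5.71°) = 27.54°

27.5°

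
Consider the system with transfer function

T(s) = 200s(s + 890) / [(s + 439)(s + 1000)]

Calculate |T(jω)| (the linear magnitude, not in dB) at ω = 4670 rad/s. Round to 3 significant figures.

At s = jω = j4670:
zero (s+890): 890 + j4670 → |·| = √(890²+4670²) = √22601000 ≈ 4754.1, ∠ = arctan(4670/890) ≈ 79.21°
zero at origin: s = j4670 → |·| = 4670, ∠ = 90.00°
pole (s+439): 439 + j4670 → |·| = √(439²+4670²) = √22001621 ≈ 4690.6, ∠ = arctan(4670/439) ≈ 84.63°
pole (s+1000): 1000 + j4670 → |·| = √(1000²+4670²) = √22808900 ≈ 4775.9, ∠ = arctan(4670/1000) ≈ 77.91°
|T| = 200 · 2.2202e+07 / 2.2402e+07 ≈ 198.21

198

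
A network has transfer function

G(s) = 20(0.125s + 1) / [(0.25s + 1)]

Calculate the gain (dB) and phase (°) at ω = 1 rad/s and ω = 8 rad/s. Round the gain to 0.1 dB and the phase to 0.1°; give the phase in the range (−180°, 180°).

ω = 1: 25.8 dB, -6.9°; ω = 8: 22.0 dB, -18.4°

At ω = 1 rad/s:
zero (1 + j1·0.125) = 1 + j0.125 → |·| ≈ 1.0078, ∠ ≈ 7.13°
pole (1 + j1·0.25) = 1 + j0.25 → |·| ≈ 1.0308, ∠ ≈ 14.04°
|G| = 20 · 1.0078 / (1.0308) ≈ 19.554
Gain = 20 log₁₀(19.554) ≈ 25.82 dB
∠G = (7.13°) − (14.04°) = -6.91°

At ω = 8 rad/s:
zero (1 + j8·0.125) = 1 + j1 → |·| ≈ 1.4142, ∠ ≈ 45.00°
pole (1 + j8·0.25) = 1 + j2 → |·| ≈ 2.2361, ∠ ≈ 63.43°
|G| = 20 · 1.4142 / (2.2361) ≈ 12.649
Gain = 20 log₁₀(12.649) ≈ 22.04 dB
∠G = (45.00°) − (63.43°) = -18.43°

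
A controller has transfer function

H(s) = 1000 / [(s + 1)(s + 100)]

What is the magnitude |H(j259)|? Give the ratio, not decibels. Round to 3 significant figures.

0.0139

At s = jω = j259:
pole (s+1): 1 + j259 → |·| = √(1²+259²) = √67082 ≈ 259, ∠ = arctan(259/1) ≈ 89.78°
pole (s+100): 100 + j259 → |·| = √(100²+259²) = √77081 ≈ 277.63, ∠ = arctan(259/100) ≈ 68.89°
|H| = 1000 / 71906 ≈ 0.013907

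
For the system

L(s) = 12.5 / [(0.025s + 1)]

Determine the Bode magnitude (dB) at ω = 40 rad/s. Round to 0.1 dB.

18.9 dB

At ω = 40 rad/s:
pole (1 + j40·0.025) = 1 + j1 → |·| ≈ 1.4142, ∠ ≈ 45.00°
|L| = 12.5 · 1 / (1.4142) ≈ 8.8389
Gain = 20 log₁₀(8.8389) ≈ 18.93 dB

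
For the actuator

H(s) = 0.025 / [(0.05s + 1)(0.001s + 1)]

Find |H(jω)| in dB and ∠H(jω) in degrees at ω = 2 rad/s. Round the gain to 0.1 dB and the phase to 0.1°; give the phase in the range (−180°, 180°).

At ω = 2 rad/s:
pole (1 + j2·0.05) = 1 + j0.1 → |·| ≈ 1.005, ∠ ≈ 5.71°
pole (1 + j2·0.001) = 1 + j0.002 → |·| ≈ 1, ∠ ≈ 0.11°
|H| = 0.025 · 1 / (1.005 · 1) ≈ 0.024876
Gain = 20 log₁₀(0.024876) ≈ -32.08 dB
∠H = (0°) − (5.71° + 0.11°) = -5.82°

-32.1 dB, -5.8°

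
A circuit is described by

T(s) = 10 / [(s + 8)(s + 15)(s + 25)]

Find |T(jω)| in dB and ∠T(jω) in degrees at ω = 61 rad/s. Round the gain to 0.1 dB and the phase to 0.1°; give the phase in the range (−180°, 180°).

-88.1 dB, 133.6°

At s = jω = j61:
pole (s+8): 8 + j61 → |·| = √(8²+61²) = √3785 ≈ 61.522, ∠ = arctan(61/8) ≈ 82.53°
pole (s+15): 15 + j61 → |·| = √(15²+61²) = √3946 ≈ 62.817, ∠ = arctan(61/15) ≈ 76.18°
pole (s+25): 25 + j61 → |·| = √(25²+61²) = √4346 ≈ 65.924, ∠ = arctan(61/25) ≈ 67.71°
|T| = 10 / 2.5477e+05 ≈ 3.9251e-05
Gain = 20 log₁₀(3.9251e-05) ≈ -88.12 dB
∠T = 0.00° − 226.42° = -226.42° ≡ 133.58° (principal value)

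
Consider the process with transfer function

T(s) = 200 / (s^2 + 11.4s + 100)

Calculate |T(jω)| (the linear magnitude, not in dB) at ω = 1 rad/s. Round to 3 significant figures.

2.01

At s = jω = j1:
quadratic: (j1)² + 11.4·j1 + 100 = 99 + j11.4 → |·| ≈ 99.654, ∠ ≈ 6.57°
|T| = 200 / 99.654 ≈ 2.0069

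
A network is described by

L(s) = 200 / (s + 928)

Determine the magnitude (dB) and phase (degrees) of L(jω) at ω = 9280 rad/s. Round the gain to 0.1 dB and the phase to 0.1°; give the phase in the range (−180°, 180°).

At s = jω = j9280:
pole (s+928): 928 + j9280 → |·| = √(928²+9280²) = √86979584 ≈ 9326.3, ∠ = arctan(9280/928) ≈ 84.29°
|L| = 200 / 9326.3 ≈ 0.021445
Gain = 20 log₁₀(0.021445) ≈ -33.37 dB
∠L = 0.00° − 84.29° = -84.29°

-33.4 dB, -84.3°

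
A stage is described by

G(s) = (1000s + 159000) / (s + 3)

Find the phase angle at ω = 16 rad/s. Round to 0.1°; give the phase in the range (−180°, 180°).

-73.6°

Substitute s = j16:
Numerator: 1000(j16) + 159000 = 159000 + j16000
Denominator: (j16) + 3 = 3 + j16
|N| = √(159000² + 16000²) ≈ 1.598e+05, ∠N ≈ 5.75°
|D| = √(3² + 16²) ≈ 16.279, ∠D ≈ 79.38°
∠G = 5.75° − 79.38° = -73.63°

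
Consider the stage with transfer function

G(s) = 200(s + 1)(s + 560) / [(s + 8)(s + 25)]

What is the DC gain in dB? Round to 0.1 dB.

G(0) = 200·1·560 / (8·25) = 560
20 log₁₀(560) ≈ 54.96 dB

55.0 dB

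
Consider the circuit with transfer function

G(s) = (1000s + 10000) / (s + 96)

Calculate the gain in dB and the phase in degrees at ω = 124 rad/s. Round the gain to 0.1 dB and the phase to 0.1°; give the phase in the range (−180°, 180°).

58.0 dB, 33.1°

Substitute s = j124:
Numerator: 1000(j124) + 10000 = 10000 + j124000
Denominator: (j124) + 96 = 96 + j124
|N| = √(10000² + 124000²) ≈ 1.244e+05, ∠N ≈ 85.39°
|D| = √(96² + 124²) ≈ 156.82, ∠D ≈ 52.25°
|G| = 1.244e+05 / 156.82 ≈ 793.27
Gain = 20 log₁₀(793.27) ≈ 57.99 dB
∠G = 85.39° − 52.25° = 33.14°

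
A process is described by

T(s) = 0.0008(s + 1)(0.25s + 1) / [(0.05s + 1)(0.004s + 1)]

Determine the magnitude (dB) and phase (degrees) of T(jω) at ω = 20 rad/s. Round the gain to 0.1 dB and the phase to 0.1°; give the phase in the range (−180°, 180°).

-24.8 dB, 116.3°

At ω = 20 rad/s:
zero (1 + j20·1) = 1 + j20 → |·| ≈ 20.025, ∠ ≈ 87.14°
zero (1 + j20·0.25) = 1 + j5 → |·| ≈ 5.099, ∠ ≈ 78.69°
pole (1 + j20·0.05) = 1 + j1 → |·| ≈ 1.4142, ∠ ≈ 45.00°
pole (1 + j20·0.004) = 1 + j0.08 → |·| ≈ 1.0032, ∠ ≈ 4.57°
|T| = 0.0008 · 20.025 · 5.099 / (1.4142 · 1.0032) ≈ 0.057577
Gain = 20 log₁₀(0.057577) ≈ -24.80 dB
∠T = (87.14° + 78.69°) − (45.00° + 4.57°) = 116.26°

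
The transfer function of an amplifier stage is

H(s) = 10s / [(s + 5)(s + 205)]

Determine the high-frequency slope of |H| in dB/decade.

-20 dB/decade

Each pole contributes −20 dB/decade at high frequency; each zero contributes +20 dB/decade.
Net: 1 zero(s) − 2 pole(s) → -20 dB/decade.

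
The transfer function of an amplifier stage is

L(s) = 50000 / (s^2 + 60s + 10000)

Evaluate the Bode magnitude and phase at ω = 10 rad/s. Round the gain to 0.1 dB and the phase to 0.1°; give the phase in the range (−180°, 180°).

14.1 dB, -3.5°

At s = jω = j10:
quadratic: (j10)² + 60·j10 + 10000 = 9900 + j600 → |·| ≈ 9918.2, ∠ ≈ 3.47°
|L| = 50000 / 9918.2 ≈ 5.0412
Gain = 20 log₁₀(5.0412) ≈ 14.05 dB
∠L = 0.00° − 3.47° = -3.47°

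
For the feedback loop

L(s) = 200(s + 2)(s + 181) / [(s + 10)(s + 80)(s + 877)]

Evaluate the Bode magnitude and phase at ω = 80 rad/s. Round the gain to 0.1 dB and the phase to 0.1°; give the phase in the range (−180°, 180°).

-8.1 dB, -20.7°

At s = jω = j80:
zero (s+2): 2 + j80 → |·| = √(2²+80²) = √6404 ≈ 80.025, ∠ = arctan(80/2) ≈ 88.57°
zero (s+181): 181 + j80 → |·| = √(181²+80²) = √39161 ≈ 197.89, ∠ = arctan(80/181) ≈ 23.84°
pole (s+10): 10 + j80 → |·| = √(10²+80²) = √6500 ≈ 80.623, ∠ = arctan(80/10) ≈ 82.87°
pole (s+80): 80 + j80 → |·| = √(80²+80²) = √12800 ≈ 113.14, ∠ = arctan(80/80) ≈ 45.00°
pole (s+877): 877 + j80 → |·| = √(877²+80²) = √775529 ≈ 880.64, ∠ = arctan(80/877) ≈ 5.21°
|L| = 200 · 15836 / 8.0329e+06 ≈ 0.39428
Gain = 20 log₁₀(0.39428) ≈ -8.08 dB
∠L = 112.41° − 133.08° = -20.67°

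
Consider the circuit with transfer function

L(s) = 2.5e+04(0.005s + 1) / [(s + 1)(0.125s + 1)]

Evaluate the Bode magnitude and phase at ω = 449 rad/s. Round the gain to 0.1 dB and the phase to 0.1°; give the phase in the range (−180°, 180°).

7.7 dB, -112.9°

At ω = 449 rad/s:
zero (1 + j449·0.005) = 1 + j2.245 → |·| ≈ 2.4576, ∠ ≈ 65.99°
pole (1 + j449·1) = 1 + j449 → |·| ≈ 449, ∠ ≈ 89.87°
pole (1 + j449·0.125) = 1 + j56.125 → |·| ≈ 56.134, ∠ ≈ 88.98°
|L| = 2.5e+04 · 2.4576 / (449 · 56.134) ≈ 2.4377
Gain = 20 log₁₀(2.4377) ≈ 7.74 dB
∠L = (65.99°) − (89.87° + 88.98°) = -112.86°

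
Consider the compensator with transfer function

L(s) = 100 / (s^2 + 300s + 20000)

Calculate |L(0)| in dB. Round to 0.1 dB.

L(0) = 100 / 20000 = 0.005
20 log₁₀(0.005) ≈ -46.02 dB

-46.0 dB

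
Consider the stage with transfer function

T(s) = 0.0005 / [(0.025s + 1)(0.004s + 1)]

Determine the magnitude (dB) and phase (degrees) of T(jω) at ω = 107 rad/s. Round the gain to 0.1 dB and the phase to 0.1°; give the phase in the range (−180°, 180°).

At ω = 107 rad/s:
pole (1 + j107·0.025) = 1 + j2.675 → |·| ≈ 2.8558, ∠ ≈ 69.50°
pole (1 + j107·0.004) = 1 + j0.428 → |·| ≈ 1.0877, ∠ ≈ 23.17°
|T| = 0.0005 · 1 / (2.8558 · 1.0877) ≈ 0.00016097
Gain = 20 log₁₀(0.00016097) ≈ -75.87 dB
∠T = (0°) − (69.50° + 23.17°) = -92.67°

-75.9 dB, -92.7°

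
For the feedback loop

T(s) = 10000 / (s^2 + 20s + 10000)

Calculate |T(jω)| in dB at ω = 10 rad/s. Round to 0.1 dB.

At s = jω = j10:
quadratic: (j10)² + 20·j10 + 10000 = 9900 + j200 → |·| ≈ 9902, ∠ ≈ 1.16°
|T| = 10000 / 9902 ≈ 1.0099
Gain = 20 log₁₀(1.0099) ≈ 0.09 dB

0.1 dB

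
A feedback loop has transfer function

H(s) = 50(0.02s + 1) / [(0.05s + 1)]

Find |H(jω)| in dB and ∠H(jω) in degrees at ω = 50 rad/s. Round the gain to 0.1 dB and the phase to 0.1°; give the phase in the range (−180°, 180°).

28.4 dB, -23.2°

At ω = 50 rad/s:
zero (1 + j50·0.02) = 1 + j1 → |·| ≈ 1.4142, ∠ ≈ 45.00°
pole (1 + j50·0.05) = 1 + j2.5 → |·| ≈ 2.6926, ∠ ≈ 68.20°
|H| = 50 · 1.4142 / (2.6926) ≈ 26.261
Gain = 20 log₁₀(26.261) ≈ 28.39 dB
∠H = (45.00°) − (68.20°) = -23.20°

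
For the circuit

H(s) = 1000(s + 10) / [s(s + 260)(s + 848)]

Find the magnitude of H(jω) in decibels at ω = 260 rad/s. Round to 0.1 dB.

At s = jω = j260:
zero (s+10): 10 + j260 → |·| = √(10²+260²) = √67700 ≈ 260.19, ∠ = arctan(260/10) ≈ 87.80°
pole (s+260): 260 + j260 → |·| = √(260²+260²) = √135200 ≈ 367.7, ∠ = arctan(260/260) ≈ 45.00°
pole (s+848): 848 + j260 → |·| = √(848²+260²) = √786704 ≈ 886.96, ∠ = arctan(260/848) ≈ 17.05°
pole at origin: |s| = 260, ∠ = 90.00° (in denominator)
|H| = 1000 · 260.19 / 8.4795e+07 ≈ 0.0030685
Gain = 20 log₁₀(0.0030685) ≈ -50.26 dB

-50.3 dB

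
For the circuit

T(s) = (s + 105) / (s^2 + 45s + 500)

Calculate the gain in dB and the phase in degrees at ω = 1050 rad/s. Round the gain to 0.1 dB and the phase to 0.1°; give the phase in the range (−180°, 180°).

Substitute s = j1050:
Numerator: (j1050) + 105 = 105 + j1050
Denominator: (j1050)^2 + 45(j1050) + 500 = -1102000 + j47250
|N| = √(105² + 1050²) ≈ 1055.2, ∠N ≈ 84.29°
|D| = √(1102000² + 47250²) ≈ 1.103e+06, ∠D ≈ 177.54°
|T| = 1055.2 / 1.103e+06 ≈ 0.00095666
Gain = 20 log₁₀(0.00095666) ≈ -60.38 dB
∠T = 84.29° − 177.54° = -93.25°

-60.4 dB, -93.3°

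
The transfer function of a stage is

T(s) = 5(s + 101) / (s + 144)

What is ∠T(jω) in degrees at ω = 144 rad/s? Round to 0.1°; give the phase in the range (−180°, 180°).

At s = jω = j144:
zero (s+101): 101 + j144 → |·| = √(101²+144²) = √30937 ≈ 175.89, ∠ = arctan(144/101) ≈ 54.95°
pole (s+144): 144 + j144 → |·| = √(144²+144²) = √41472 ≈ 203.65, ∠ = arctan(144/144) ≈ 45.00°
∠T = 54.95° − 45.00° = 9.95°

10.0°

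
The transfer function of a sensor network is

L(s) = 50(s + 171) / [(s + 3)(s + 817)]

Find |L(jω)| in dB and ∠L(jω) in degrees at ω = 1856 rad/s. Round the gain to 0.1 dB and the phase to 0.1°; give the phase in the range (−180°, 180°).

-32.1 dB, -71.4°

At s = jω = j1856:
zero (s+171): 171 + j1856 → |·| = √(171²+1856²) = √3473977 ≈ 1863.9, ∠ = arctan(1856/171) ≈ 84.74°
pole (s+3): 3 + j1856 → |·| = √(3²+1856²) = √3444745 ≈ 1856, ∠ = arctan(1856/3) ≈ 89.91°
pole (s+817): 817 + j1856 → |·| = √(817²+1856²) = √4112225 ≈ 2027.9, ∠ = arctan(1856/817) ≈ 66.24°
|L| = 50 · 1863.9 / 3.7638e+06 ≈ 0.024761
Gain = 20 log₁₀(0.024761) ≈ -32.12 dB
∠L = 84.74° − 156.15° = -71.41°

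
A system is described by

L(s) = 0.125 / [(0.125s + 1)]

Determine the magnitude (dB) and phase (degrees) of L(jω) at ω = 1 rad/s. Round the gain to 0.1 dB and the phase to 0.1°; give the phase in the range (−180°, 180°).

-18.1 dB, -7.1°

At ω = 1 rad/s:
pole (1 + j1·0.125) = 1 + j0.125 → |·| ≈ 1.0078, ∠ ≈ 7.13°
|L| = 0.125 · 1 / (1.0078) ≈ 0.12403
Gain = 20 log₁₀(0.12403) ≈ -18.13 dB
∠L = (0°) − (7.13°) = -7.13°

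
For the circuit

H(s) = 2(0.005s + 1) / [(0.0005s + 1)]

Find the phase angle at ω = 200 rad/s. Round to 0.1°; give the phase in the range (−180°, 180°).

At ω = 200 rad/s:
zero (1 + j200·0.005) = 1 + j1 → |·| ≈ 1.4142, ∠ ≈ 45.00°
pole (1 + j200·0.0005) = 1 + j0.1 → |·| ≈ 1.005, ∠ ≈ 5.71°
∠H = (45.00°) − (5.71°) = 39.29°

39.3°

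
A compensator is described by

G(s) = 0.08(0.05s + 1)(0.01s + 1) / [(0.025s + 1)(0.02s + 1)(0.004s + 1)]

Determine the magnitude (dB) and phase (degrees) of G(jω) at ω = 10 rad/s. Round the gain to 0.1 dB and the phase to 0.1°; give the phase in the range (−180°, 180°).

-21.4 dB, 4.6°

At ω = 10 rad/s:
zero (1 + j10·0.05) = 1 + j0.5 → |·| ≈ 1.118, ∠ ≈ 26.57°
zero (1 + j10·0.01) = 1 + j0.1 → |·| ≈ 1.005, ∠ ≈ 5.71°
pole (1 + j10·0.025) = 1 + j0.25 → |·| ≈ 1.0308, ∠ ≈ 14.04°
pole (1 + j10·0.02) = 1 + j0.2 → |·| ≈ 1.0198, ∠ ≈ 11.31°
pole (1 + j10·0.004) = 1 + j0.04 → |·| ≈ 1.0008, ∠ ≈ 2.29°
|G| = 0.08 · 1.118 · 1.005 / (1.0308 · 1.0198 · 1.0008) ≈ 0.08544
Gain = 20 log₁₀(0.08544) ≈ -21.37 dB
∠G = (26.57° + 5.71°) − (14.04° + 11.31° + 2.29°) = 4.64°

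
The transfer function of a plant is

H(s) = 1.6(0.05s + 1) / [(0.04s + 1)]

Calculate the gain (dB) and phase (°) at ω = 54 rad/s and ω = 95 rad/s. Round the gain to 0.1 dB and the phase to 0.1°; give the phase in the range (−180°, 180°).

ω = 54: 5.7 dB, 4.5°; ω = 95: 5.9 dB, 2.9°

At ω = 54 rad/s:
zero (1 + j54·0.05) = 1 + j2.7 → |·| ≈ 2.8792, ∠ ≈ 69.68°
pole (1 + j54·0.04) = 1 + j2.16 → |·| ≈ 2.3803, ∠ ≈ 65.16°
|H| = 1.6 · 2.8792 / (2.3803) ≈ 1.9354
Gain = 20 log₁₀(1.9354) ≈ 5.74 dB
∠H = (69.68°) − (65.16°) = 4.52°

At ω = 95 rad/s:
zero (1 + j95·0.05) = 1 + j4.75 → |·| ≈ 4.8541, ∠ ≈ 78.11°
pole (1 + j95·0.04) = 1 + j3.8 → |·| ≈ 3.9294, ∠ ≈ 75.26°
|H| = 1.6 · 4.8541 / (3.9294) ≈ 1.9765
Gain = 20 log₁₀(1.9765) ≈ 5.92 dB
∠H = (78.11°) − (75.26°) = 2.85°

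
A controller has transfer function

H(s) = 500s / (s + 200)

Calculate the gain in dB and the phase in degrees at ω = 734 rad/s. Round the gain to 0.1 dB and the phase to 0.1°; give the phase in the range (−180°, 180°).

At s = jω = j734:
zero at origin: s = j734 → |·| = 734, ∠ = 90.00°
pole (s+200): 200 + j734 → |·| = √(200²+734²) = √578756 ≈ 760.76, ∠ = arctan(734/200) ≈ 74.76°
|H| = 500 · 734 / 760.76 ≈ 482.41
Gain = 20 log₁₀(482.41) ≈ 53.67 dB
∠H = 90.00° − 74.76° = 15.24°

53.7 dB, 15.2°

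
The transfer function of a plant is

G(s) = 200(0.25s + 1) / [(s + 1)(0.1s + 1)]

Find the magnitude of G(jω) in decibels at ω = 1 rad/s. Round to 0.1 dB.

43.2 dB

At ω = 1 rad/s:
zero (1 + j1·0.25) = 1 + j0.25 → |·| ≈ 1.0308, ∠ ≈ 14.04°
pole (1 + j1·1) = 1 + j1 → |·| ≈ 1.4142, ∠ ≈ 45.00°
pole (1 + j1·0.1) = 1 + j0.1 → |·| ≈ 1.005, ∠ ≈ 5.71°
|G| = 200 · 1.0308 / (1.4142 · 1.005) ≈ 145.05
Gain = 20 log₁₀(145.05) ≈ 43.23 dB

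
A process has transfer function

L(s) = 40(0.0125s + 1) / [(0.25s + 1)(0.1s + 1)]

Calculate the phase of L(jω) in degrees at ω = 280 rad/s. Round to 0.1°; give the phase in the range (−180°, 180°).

-103.1°

At ω = 280 rad/s:
zero (1 + j280·0.0125) = 1 + j3.5 → |·| ≈ 3.6401, ∠ ≈ 74.05°
pole (1 + j280·0.25) = 1 + j70 → |·| ≈ 70.007, ∠ ≈ 89.18°
pole (1 + j280·0.1) = 1 + j28 → |·| ≈ 28.018, ∠ ≈ 87.95°
∠L = (74.05°) − (89.18° + 87.95°) = -103.08°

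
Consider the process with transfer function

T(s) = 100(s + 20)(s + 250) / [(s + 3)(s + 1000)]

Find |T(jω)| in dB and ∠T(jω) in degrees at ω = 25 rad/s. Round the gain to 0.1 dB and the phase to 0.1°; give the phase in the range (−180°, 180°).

At s = jω = j25:
zero (s+20): 20 + j25 → |·| = √(20²+25²) = √1025 ≈ 32.016, ∠ = arctan(25/20) ≈ 51.34°
zero (s+250): 250 + j25 → |·| = √(250²+25²) = √63125 ≈ 251.25, ∠ = arctan(25/250) ≈ 5.71°
pole (s+3): 3 + j25 → |·| = √(3²+25²) = √634 ≈ 25.179, ∠ = arctan(25/3) ≈ 83.16°
pole (s+1000): 1000 + j25 → |·| = √(1000²+25²) = √1000625 ≈ 1000.3, ∠ = arctan(25/1000) ≈ 1.43°
|T| = 100 · 8044 / 25187 ≈ 31.937
Gain = 20 log₁₀(31.937) ≈ 30.09 dB
∠T = 57.05° − 84.59° = -27.54°

30.1 dB, -27.5°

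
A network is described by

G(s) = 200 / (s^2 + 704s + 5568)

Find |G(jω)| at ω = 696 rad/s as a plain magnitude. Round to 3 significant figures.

0.000292

Substitute s = j696:
Numerator: 200 = 200 + j0
Denominator: (j696)^2 + 704(j696) + 5568 = -478848 + j489984
|N| = √(200² + 0²) ≈ 200, ∠N ≈ 0.00°
|D| = √(478848² + 489984²) ≈ 6.8511e+05, ∠D ≈ 134.34°
|G| = 200 / 6.8511e+05 ≈ 0.00029192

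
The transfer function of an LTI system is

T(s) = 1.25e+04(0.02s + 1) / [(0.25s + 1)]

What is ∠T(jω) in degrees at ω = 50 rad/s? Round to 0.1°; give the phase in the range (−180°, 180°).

At ω = 50 rad/s:
zero (1 + j50·0.02) = 1 + j1 → |·| ≈ 1.4142, ∠ ≈ 45.00°
pole (1 + j50·0.25) = 1 + j12.5 → |·| ≈ 12.54, ∠ ≈ 85.43°
∠T = (45.00°) − (85.43°) = -40.43°

-40.4°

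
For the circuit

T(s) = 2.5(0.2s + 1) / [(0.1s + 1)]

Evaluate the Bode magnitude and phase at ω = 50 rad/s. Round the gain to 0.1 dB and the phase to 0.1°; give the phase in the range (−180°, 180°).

13.9 dB, 5.6°

At ω = 50 rad/s:
zero (1 + j50·0.2) = 1 + j10 → |·| ≈ 10.05, ∠ ≈ 84.29°
pole (1 + j50·0.1) = 1 + j5 → |·| ≈ 5.099, ∠ ≈ 78.69°
|T| = 2.5 · 10.05 / (5.099) ≈ 4.9274
Gain = 20 log₁₀(4.9274) ≈ 13.85 dB
∠T = (84.29°) − (78.69°) = 5.60°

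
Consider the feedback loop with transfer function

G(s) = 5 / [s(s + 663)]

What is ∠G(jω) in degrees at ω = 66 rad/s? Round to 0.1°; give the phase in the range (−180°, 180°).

-95.7°

At s = jω = j66:
pole (s+663): 663 + j66 → |·| = √(663²+66²) = √443925 ≈ 666.28, ∠ = arctan(66/663) ≈ 5.68°
pole at origin: |s| = 66, ∠ = 90.00° (in denominator)
∠G = 0.00° − 95.68° = -95.68°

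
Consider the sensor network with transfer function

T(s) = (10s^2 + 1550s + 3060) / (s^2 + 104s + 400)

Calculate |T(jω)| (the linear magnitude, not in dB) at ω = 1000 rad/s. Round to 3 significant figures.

Substitute s = j1000:
Numerator: 10(j1000)^2 + 1550(j1000) + 3060 = -9996940 + j1550000
Denominator: (j1000)^2 + 104(j1000) + 400 = -999600 + j104000
|N| = √(9996940² + 1550000²) ≈ 1.0116e+07, ∠N ≈ 171.19°
|D| = √(999600² + 104000²) ≈ 1.005e+06, ∠D ≈ 174.06°
|T| = 1.0116e+07 / 1.005e+06 ≈ 10.066

10.1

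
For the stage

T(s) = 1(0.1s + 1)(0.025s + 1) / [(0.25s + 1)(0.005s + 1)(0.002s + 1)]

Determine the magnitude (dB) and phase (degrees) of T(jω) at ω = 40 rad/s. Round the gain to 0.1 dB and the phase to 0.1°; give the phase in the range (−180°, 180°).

At ω = 40 rad/s:
zero (1 + j40·0.1) = 1 + j4 → |·| ≈ 4.1231, ∠ ≈ 75.96°
zero (1 + j40·0.025) = 1 + j1 → |·| ≈ 1.4142, ∠ ≈ 45.00°
pole (1 + j40·0.25) = 1 + j10 → |·| ≈ 10.05, ∠ ≈ 84.29°
pole (1 + j40·0.005) = 1 + j0.2 → |·| ≈ 1.0198, ∠ ≈ 11.31°
pole (1 + j40·0.002) = 1 + j0.08 → |·| ≈ 1.0032, ∠ ≈ 4.57°
|T| = 1 · 4.1231 · 1.4142 / (10.05 · 1.0198 · 1.0032) ≈ 0.56711
Gain = 20 log₁₀(0.56711) ≈ -4.93 dB
∠T = (75.96° + 45.00°) − (84.29° + 11.31° + 4.57°) = 20.79°

-4.9 dB, 20.8°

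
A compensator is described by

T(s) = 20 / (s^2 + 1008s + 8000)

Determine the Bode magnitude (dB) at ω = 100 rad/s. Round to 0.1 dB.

-74.1 dB

Substitute s = j100:
Numerator: 20 = 20 + j0
Denominator: (j100)^2 + 1008(j100) + 8000 = -2000 + j100800
|N| = √(20² + 0²) ≈ 20, ∠N ≈ 0.00°
|D| = √(2000² + 100800²) ≈ 1.0082e+05, ∠D ≈ 91.14°
|T| = 20 / 1.0082e+05 ≈ 0.00019837
Gain = 20 log₁₀(0.00019837) ≈ -74.05 dB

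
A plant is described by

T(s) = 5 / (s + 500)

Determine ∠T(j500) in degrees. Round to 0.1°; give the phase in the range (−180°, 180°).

Substitute s = j500:
Numerator: 5 = 5 + j0
Denominator: (j500) + 500 = 500 + j500
|N| = √(5² + 0²) ≈ 5, ∠N ≈ 0.00°
|D| = √(500² + 500²) ≈ 707.11, ∠D ≈ 45.00°
∠T = 0.00° − 45.00° = -45.00°

-45.0°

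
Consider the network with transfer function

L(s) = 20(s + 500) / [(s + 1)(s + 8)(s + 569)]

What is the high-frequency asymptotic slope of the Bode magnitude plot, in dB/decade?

Each pole contributes −20 dB/decade at high frequency; each zero contributes +20 dB/decade.
Net: 1 zero(s) − 3 pole(s) → -40 dB/decade.

-40 dB/decade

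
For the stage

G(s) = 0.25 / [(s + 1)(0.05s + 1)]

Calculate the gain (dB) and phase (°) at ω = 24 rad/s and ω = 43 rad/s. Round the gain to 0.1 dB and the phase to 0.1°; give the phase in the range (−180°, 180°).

ω = 24: -43.5 dB, -137.8°; ω = 43: -52.2 dB, -153.7°

At ω = 24 rad/s:
pole (1 + j24·1) = 1 + j24 → |·| ≈ 24.021, ∠ ≈ 87.61°
pole (1 + j24·0.05) = 1 + j1.2 → |·| ≈ 1.562, ∠ ≈ 50.19°
|G| = 0.25 · 1 / (24.021 · 1.562) ≈ 0.006663
Gain = 20 log₁₀(0.006663) ≈ -43.53 dB
∠G = (0°) − (87.61° + 50.19°) = -137.80°

At ω = 43 rad/s:
pole (1 + j43·1) = 1 + j43 → |·| ≈ 43.012, ∠ ≈ 88.67°
pole (1 + j43·0.05) = 1 + j2.15 → |·| ≈ 2.3712, ∠ ≈ 65.06°
|G| = 0.25 · 1 / (43.012 · 2.3712) ≈ 0.0024512
Gain = 20 log₁₀(0.0024512) ≈ -52.21 dB
∠G = (0°) − (88.67° + 65.06°) = -153.73°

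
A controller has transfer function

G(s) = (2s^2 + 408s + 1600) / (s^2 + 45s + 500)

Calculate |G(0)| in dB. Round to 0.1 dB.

10.1 dB

G(0) = 1600 / 500 = 3.2
20 log₁₀(3.2) ≈ 10.10 dB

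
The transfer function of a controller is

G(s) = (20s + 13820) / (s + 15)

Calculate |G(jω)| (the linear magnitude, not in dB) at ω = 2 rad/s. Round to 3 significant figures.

Substitute s = j2:
Numerator: 20(j2) + 13820 = 13820 + j40
Denominator: (j2) + 15 = 15 + j2
|N| = √(13820² + 40²) ≈ 13820, ∠N ≈ 0.17°
|D| = √(15² + 2²) ≈ 15.133, ∠D ≈ 7.59°
|G| = 13820 / 15.133 ≈ 913.24

913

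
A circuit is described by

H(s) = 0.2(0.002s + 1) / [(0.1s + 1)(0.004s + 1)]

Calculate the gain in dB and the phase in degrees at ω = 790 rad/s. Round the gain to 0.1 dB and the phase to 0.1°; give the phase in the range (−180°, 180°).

-56.9 dB, -104.0°

At ω = 790 rad/s:
zero (1 + j790·0.002) = 1 + j1.58 → |·| ≈ 1.8699, ∠ ≈ 57.67°
pole (1 + j790·0.1) = 1 + j79 → |·| ≈ 79.006, ∠ ≈ 89.27°
pole (1 + j790·0.004) = 1 + j3.16 → |·| ≈ 3.3145, ∠ ≈ 72.44°
|H| = 0.2 · 1.8699 / (79.006 · 3.3145) ≈ 0.0014281
Gain = 20 log₁₀(0.0014281) ≈ -56.90 dB
∠H = (57.67°) − (89.27° + 72.44°) = -104.04°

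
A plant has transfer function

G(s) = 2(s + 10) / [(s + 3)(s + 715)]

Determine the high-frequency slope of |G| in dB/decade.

-20 dB/decade

Each pole contributes −20 dB/decade at high frequency; each zero contributes +20 dB/decade.
Net: 1 zero(s) − 2 pole(s) → -20 dB/decade.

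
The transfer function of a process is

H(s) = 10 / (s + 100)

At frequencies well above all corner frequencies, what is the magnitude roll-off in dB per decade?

Each pole contributes −20 dB/decade at high frequency; each zero contributes +20 dB/decade.
Net: 0 zero(s) − 1 pole(s) → -20 dB/decade.

-20 dB/decade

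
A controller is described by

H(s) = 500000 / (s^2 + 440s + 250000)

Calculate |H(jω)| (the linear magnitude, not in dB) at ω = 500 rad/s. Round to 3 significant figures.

2.27

At s = jω = j500:
quadratic: (j500)² + 440·j500 + 250000 = 0 + j220000 → |·| ≈ 2.2e+05, ∠ ≈ 90.00°
|H| = 500000 / 2.2e+05 ≈ 2.2727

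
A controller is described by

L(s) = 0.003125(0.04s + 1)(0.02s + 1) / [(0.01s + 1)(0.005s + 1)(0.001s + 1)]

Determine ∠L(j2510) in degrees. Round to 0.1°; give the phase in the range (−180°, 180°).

At ω = 2510 rad/s:
zero (1 + j2510·0.04) = 1 + j100.4 → |·| ≈ 100.4, ∠ ≈ 89.43°
zero (1 + j2510·0.02) = 1 + j50.2 → |·| ≈ 50.21, ∠ ≈ 88.86°
pole (1 + j2510·0.01) = 1 + j25.1 → |·| ≈ 25.12, ∠ ≈ 87.72°
pole (1 + j2510·0.005) = 1 + j12.55 → |·| ≈ 12.59, ∠ ≈ 85.44°
pole (1 + j2510·0.001) = 1 + j2.51 → |·| ≈ 2.7019, ∠ ≈ 68.28°
∠L = (89.43° + 88.86°) − (87.72° + 85.44° + 68.28°) = -63.15°

-63.2°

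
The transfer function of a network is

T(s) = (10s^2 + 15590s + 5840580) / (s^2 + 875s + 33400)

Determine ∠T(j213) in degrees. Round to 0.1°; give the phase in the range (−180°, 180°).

Substitute s = j213:
Numerator: 10(j213)^2 + 15590(j213) + 5840580 = 5386890 + j3320670
Denominator: (j213)^2 + 875(j213) + 33400 = -11969 + j186375
|N| = √(5386890² + 3320670²) ≈ 6.3281e+06, ∠N ≈ 31.65°
|D| = √(11969² + 186375²) ≈ 1.8676e+05, ∠D ≈ 93.67°
∠T = 31.65° − 93.67° = -62.02°

-62.0°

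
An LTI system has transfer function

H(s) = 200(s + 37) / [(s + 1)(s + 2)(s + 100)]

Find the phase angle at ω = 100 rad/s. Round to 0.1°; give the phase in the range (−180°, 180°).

-153.6°

At s = jω = j100:
zero (s+37): 37 + j100 → |·| = √(37²+100²) = √11369 ≈ 106.63, ∠ = arctan(100/37) ≈ 69.70°
pole (s+1): 1 + j100 → |·| = √(1²+100²) = √10001 ≈ 100, ∠ = arctan(100/1) ≈ 89.43°
pole (s+2): 2 + j100 → |·| = √(2²+100²) = √10004 ≈ 100.02, ∠ = arctan(100/2) ≈ 88.85°
pole (s+100): 100 + j100 → |·| = √(100²+100²) = √20000 ≈ 141.42, ∠ = arctan(100/100) ≈ 45.00°
∠H = 69.70° − 223.28° = -153.58°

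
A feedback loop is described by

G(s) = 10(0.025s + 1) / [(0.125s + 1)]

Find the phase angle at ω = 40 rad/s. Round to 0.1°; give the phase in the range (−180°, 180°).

-33.7°

At ω = 40 rad/s:
zero (1 + j40·0.025) = 1 + j1 → |·| ≈ 1.4142, ∠ ≈ 45.00°
pole (1 + j40·0.125) = 1 + j5 → |·| ≈ 5.099, ∠ ≈ 78.69°
∠G = (45.00°) − (78.69°) = -33.69°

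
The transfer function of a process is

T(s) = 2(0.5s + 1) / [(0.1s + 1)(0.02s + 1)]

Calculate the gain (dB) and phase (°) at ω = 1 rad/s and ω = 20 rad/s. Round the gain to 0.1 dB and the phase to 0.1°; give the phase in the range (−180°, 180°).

ω = 1: 6.9 dB, 19.7°; ω = 20: 18.4 dB, -0.9°

At ω = 1 rad/s:
zero (1 + j1·0.5) = 1 + j0.5 → |·| ≈ 1.118, ∠ ≈ 26.57°
pole (1 + j1·0.1) = 1 + j0.1 → |·| ≈ 1.005, ∠ ≈ 5.71°
pole (1 + j1·0.02) = 1 + j0.02 → |·| ≈ 1.0002, ∠ ≈ 1.15°
|T| = 2 · 1.118 / (1.005 · 1.0002) ≈ 2.2244
Gain = 20 log₁₀(2.2244) ≈ 6.94 dB
∠T = (26.57°) − (5.71° + 1.15°) = 19.71°

At ω = 20 rad/s:
zero (1 + j20·0.5) = 1 + j10 → |·| ≈ 10.05, ∠ ≈ 84.29°
pole (1 + j20·0.1) = 1 + j2 → |·| ≈ 2.2361, ∠ ≈ 63.43°
pole (1 + j20·0.02) = 1 + j0.4 → |·| ≈ 1.077, ∠ ≈ 21.80°
|T| = 2 · 10.05 / (2.2361 · 1.077) ≈ 8.3462
Gain = 20 log₁₀(8.3462) ≈ 18.43 dB
∠T = (84.29°) − (63.43° + 21.80°) = -0.94°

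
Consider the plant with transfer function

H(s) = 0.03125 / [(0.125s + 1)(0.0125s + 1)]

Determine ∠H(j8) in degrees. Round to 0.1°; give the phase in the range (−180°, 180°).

At ω = 8 rad/s:
pole (1 + j8·0.125) = 1 + j1 → |·| ≈ 1.4142, ∠ ≈ 45.00°
pole (1 + j8·0.0125) = 1 + j0.1 → |·| ≈ 1.005, ∠ ≈ 5.71°
∠H = (0°) − (45.00° + 5.71°) = -50.71°

-50.7°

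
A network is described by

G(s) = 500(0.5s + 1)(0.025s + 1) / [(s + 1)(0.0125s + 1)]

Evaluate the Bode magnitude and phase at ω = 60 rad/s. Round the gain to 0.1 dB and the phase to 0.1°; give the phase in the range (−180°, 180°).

At ω = 60 rad/s:
zero (1 + j60·0.5) = 1 + j30 → |·| ≈ 30.017, ∠ ≈ 88.09°
zero (1 + j60·0.025) = 1 + j1.5 → |·| ≈ 1.8028, ∠ ≈ 56.31°
pole (1 + j60·1) = 1 + j60 → |·| ≈ 60.008, ∠ ≈ 89.05°
pole (1 + j60·0.0125) = 1 + j0.75 → |·| ≈ 1.25, ∠ ≈ 36.87°
|G| = 500 · 30.017 · 1.8028 / (60.008 · 1.25) ≈ 360.72
Gain = 20 log₁₀(360.72) ≈ 51.14 dB
∠G = (88.09° + 56.31°) − (89.05° + 36.87°) = 18.48°

51.1 dB, 18.5°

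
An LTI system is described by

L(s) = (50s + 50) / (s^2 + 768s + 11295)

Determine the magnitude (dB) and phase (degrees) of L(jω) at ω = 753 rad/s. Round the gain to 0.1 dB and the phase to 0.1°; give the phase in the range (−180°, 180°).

Substitute s = j753:
Numerator: 50(j753) + 50 = 50 + j37650
Denominator: (j753)^2 + 768(j753) + 11295 = -555714 + j578304
|N| = √(50² + 37650²) ≈ 37650, ∠N ≈ 89.92°
|D| = √(555714² + 578304²) ≈ 8.0203e+05, ∠D ≈ 133.86°
|L| = 37650 / 8.0203e+05 ≈ 0.046943
Gain = 20 log₁₀(0.046943) ≈ -26.57 dB
∠L = 89.92° − 133.86° = -43.94°

-26.6 dB, -43.9°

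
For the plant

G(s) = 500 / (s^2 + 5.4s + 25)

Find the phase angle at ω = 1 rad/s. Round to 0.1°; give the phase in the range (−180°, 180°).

-12.7°

At s = jω = j1:
quadratic: (j1)² + 5.4·j1 + 25 = 24 + j5.4 → |·| ≈ 24.6, ∠ ≈ 12.68°
∠G = 0.00° − 12.68° = -12.68°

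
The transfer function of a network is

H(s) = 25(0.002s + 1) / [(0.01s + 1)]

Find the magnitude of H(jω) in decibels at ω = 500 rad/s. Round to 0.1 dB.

16.8 dB

At ω = 500 rad/s:
zero (1 + j500·0.002) = 1 + j1 → |·| ≈ 1.4142, ∠ ≈ 45.00°
pole (1 + j500·0.01) = 1 + j5 → |·| ≈ 5.099, ∠ ≈ 78.69°
|H| = 25 · 1.4142 / (5.099) ≈ 6.9337
Gain = 20 log₁₀(6.9337) ≈ 16.82 dB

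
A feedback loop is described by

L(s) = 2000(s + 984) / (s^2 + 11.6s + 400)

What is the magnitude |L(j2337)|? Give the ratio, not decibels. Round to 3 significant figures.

0.929

At s = jω = j2337:
zero (s+984): 984 + j2337 → |·| = √(984²+2337²) = √6429825 ≈ 2535.7, ∠ = arctan(2337/984) ≈ 67.17°
quadratic: (j2337)² + 11.6·j2337 + 400 = -5461169 + j27109.2 → |·| ≈ 5.4612e+06, ∠ ≈ 179.72°
|L| = 2000 · 2535.7 / 5.4612e+06 ≈ 0.92862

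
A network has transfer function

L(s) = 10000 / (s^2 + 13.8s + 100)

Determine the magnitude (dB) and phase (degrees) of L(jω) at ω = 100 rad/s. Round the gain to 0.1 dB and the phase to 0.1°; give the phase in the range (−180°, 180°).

At s = jω = j100:
quadratic: (j100)² + 13.8·j100 + 100 = -9900 + j1380 → |·| ≈ 9995.7, ∠ ≈ 172.06°
|L| = 10000 / 9995.7 ≈ 1.0004
Gain = 20 log₁₀(1.0004) ≈ 0.00 dB
∠L = 0.00° − 172.06° = -172.06°

0.0 dB, -172.1°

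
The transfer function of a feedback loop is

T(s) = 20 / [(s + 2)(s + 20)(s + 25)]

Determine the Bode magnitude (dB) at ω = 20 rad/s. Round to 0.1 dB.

At s = jω = j20:
pole (s+2): 2 + j20 → |·| = √(2²+20²) = √404 ≈ 20.1, ∠ = arctan(20/2) ≈ 84.29°
pole (s+20): 20 + j20 → |·| = √(20²+20²) = √800 ≈ 28.284, ∠ = arctan(20/20) ≈ 45.00°
pole (s+25): 25 + j20 → |·| = √(25²+20²) = √1025 ≈ 32.016, ∠ = arctan(20/25) ≈ 38.66°
|T| = 20 / 18201 ≈ 0.0010988
Gain = 20 log₁₀(0.0010988) ≈ -59.18 dB

-59.2 dB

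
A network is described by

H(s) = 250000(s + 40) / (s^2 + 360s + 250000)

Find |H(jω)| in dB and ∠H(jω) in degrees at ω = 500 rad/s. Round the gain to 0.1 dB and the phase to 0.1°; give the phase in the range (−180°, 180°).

At s = jω = j500:
zero (s+40): 40 + j500 → |·| = √(40²+500²) = √251600 ≈ 501.6, ∠ = arctan(500/40) ≈ 85.43°
quadratic: (j500)² + 360·j500 + 250000 = 0 + j180000 → |·| ≈ 1.8e+05, ∠ ≈ 90.00°
|H| = 250000 · 501.6 / 1.8e+05 ≈ 696.67
Gain = 20 log₁₀(696.67) ≈ 56.86 dB
∠H = 85.43° − 90.00° = -4.57°

56.9 dB, -4.6°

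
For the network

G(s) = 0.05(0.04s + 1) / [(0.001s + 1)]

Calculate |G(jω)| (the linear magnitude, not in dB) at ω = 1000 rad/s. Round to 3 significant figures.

At ω = 1000 rad/s:
zero (1 + j1000·0.04) = 1 + j40 → |·| ≈ 40.012, ∠ ≈ 88.57°
pole (1 + j1000·0.001) = 1 + j1 → |·| ≈ 1.4142, ∠ ≈ 45.00°
|G| = 0.05 · 40.012 / (1.4142) ≈ 1.4147

1.41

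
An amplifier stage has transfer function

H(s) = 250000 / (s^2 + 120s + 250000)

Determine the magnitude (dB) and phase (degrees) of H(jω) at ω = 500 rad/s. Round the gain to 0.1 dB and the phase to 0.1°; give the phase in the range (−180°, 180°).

12.4 dB, -90.0°

At s = jω = j500:
quadratic: (j500)² + 120·j500 + 250000 = 0 + j60000 → |·| ≈ 60000, ∠ ≈ 90.00°
|H| = 250000 / 60000 ≈ 4.1667
Gain = 20 log₁₀(4.1667) ≈ 12.40 dB
∠H = 0.00° − 90.00° = -90.00°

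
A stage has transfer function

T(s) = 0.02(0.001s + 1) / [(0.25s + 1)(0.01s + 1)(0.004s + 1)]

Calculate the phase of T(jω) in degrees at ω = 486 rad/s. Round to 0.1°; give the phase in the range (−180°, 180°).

155.2°

At ω = 486 rad/s:
zero (1 + j486·0.001) = 1 + j0.486 → |·| ≈ 1.1118, ∠ ≈ 25.92°
pole (1 + j486·0.25) = 1 + j121.5 → |·| ≈ 121.5, ∠ ≈ 89.53°
pole (1 + j486·0.01) = 1 + j4.86 → |·| ≈ 4.9618, ∠ ≈ 78.37°
pole (1 + j486·0.004) = 1 + j1.944 → |·| ≈ 2.1861, ∠ ≈ 62.78°
∠T = (25.92°) − (89.53° + 78.37° + 62.78°) = -204.76° ≡ 155.24° (principal value)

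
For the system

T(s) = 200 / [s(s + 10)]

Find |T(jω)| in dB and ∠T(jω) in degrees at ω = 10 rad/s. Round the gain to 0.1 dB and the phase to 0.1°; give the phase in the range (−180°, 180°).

3.0 dB, -135.0°

At s = jω = j10:
pole (s+10): 10 + j10 → |·| = √(10²+10²) = √200 ≈ 14.142, ∠ = arctan(10/10) ≈ 45.00°
pole at origin: |s| = 10, ∠ = 90.00° (in denominator)
|T| = 200 / 141.42 ≈ 1.4142
Gain = 20 log₁₀(1.4142) ≈ 3.01 dB
∠T = 0.00° − 135.00° = -135.00°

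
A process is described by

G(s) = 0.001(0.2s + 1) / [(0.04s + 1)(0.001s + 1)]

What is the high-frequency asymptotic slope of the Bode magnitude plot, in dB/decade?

Each pole contributes −20 dB/decade at high frequency; each zero contributes +20 dB/decade.
Net: 1 zero(s) − 2 pole(s) → -20 dB/decade.

-20 dB/decade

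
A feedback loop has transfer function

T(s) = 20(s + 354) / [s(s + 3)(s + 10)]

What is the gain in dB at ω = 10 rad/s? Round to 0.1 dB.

At s = jω = j10:
zero (s+354): 354 + j10 → |·| = √(354²+10²) = √125416 ≈ 354.14, ∠ = arctan(10/354) ≈ 1.62°
pole (s+3): 3 + j10 → |·| = √(3²+10²) = √109 ≈ 10.44, ∠ = arctan(10/3) ≈ 73.30°
pole (s+10): 10 + j10 → |·| = √(10²+10²) = √200 ≈ 14.142, ∠ = arctan(10/10) ≈ 45.00°
pole at origin: |s| = 10, ∠ = 90.00° (in denominator)
|T| = 20 · 354.14 / 1476.4 ≈ 4.7973
Gain = 20 log₁₀(4.7973) ≈ 13.62 dB

13.6 dB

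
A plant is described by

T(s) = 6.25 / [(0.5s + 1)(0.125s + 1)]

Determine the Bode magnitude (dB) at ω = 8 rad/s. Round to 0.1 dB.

At ω = 8 rad/s:
pole (1 + j8·0.5) = 1 + j4 → |·| ≈ 4.1231, ∠ ≈ 75.96°
pole (1 + j8·0.125) = 1 + j1 → |·| ≈ 1.4142, ∠ ≈ 45.00°
|T| = 6.25 · 1 / (4.1231 · 1.4142) ≈ 1.0719
Gain = 20 log₁₀(1.0719) ≈ 0.60 dB

0.6 dB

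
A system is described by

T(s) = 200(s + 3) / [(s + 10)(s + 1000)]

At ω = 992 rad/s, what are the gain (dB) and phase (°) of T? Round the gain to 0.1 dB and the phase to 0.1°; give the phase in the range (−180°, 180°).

-17.0 dB, -44.4°

At s = jω = j992:
zero (s+3): 3 + j992 → |·| = √(3²+992²) = √984073 ≈ 992, ∠ = arctan(992/3) ≈ 89.83°
pole (s+10): 10 + j992 → |·| = √(10²+992²) = √984164 ≈ 992.05, ∠ = arctan(992/10) ≈ 89.42°
pole (s+1000): 1000 + j992 → |·| = √(1000²+992²) = √1984064 ≈ 1408.6, ∠ = arctan(992/1000) ≈ 44.77°
|T| = 200 · 992 / 1.3974e+06 ≈ 0.14198
Gain = 20 log₁₀(0.14198) ≈ -16.96 dB
∠T = 89.83° − 134.19° = -44.36°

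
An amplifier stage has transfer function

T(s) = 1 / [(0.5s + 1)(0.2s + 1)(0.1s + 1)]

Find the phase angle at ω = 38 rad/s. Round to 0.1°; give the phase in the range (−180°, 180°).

115.3°

At ω = 38 rad/s:
pole (1 + j38·0.5) = 1 + j19 → |·| ≈ 19.026, ∠ ≈ 86.99°
pole (1 + j38·0.2) = 1 + j7.6 → |·| ≈ 7.6655, ∠ ≈ 82.50°
pole (1 + j38·0.1) = 1 + j3.8 → |·| ≈ 3.9294, ∠ ≈ 75.26°
∠T = (0°) − (86.99° + 82.50° + 75.26°) = -244.75° ≡ 115.25° (principal value)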